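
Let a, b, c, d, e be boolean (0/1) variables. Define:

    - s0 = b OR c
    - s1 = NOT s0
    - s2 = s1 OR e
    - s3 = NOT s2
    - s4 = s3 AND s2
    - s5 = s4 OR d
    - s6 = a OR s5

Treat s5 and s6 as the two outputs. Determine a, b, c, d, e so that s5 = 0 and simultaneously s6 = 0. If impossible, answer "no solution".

a=0, b=0, c=0, d=0, e=0

Check with a=0, b=0, c=0, d=0, e=0:
s0 = b OR c = 0 OR 0 = 0
s1 = NOT s0 = NOT 0 = 1
s2 = s1 OR e = 1 OR 0 = 1
s3 = NOT s2 = NOT 1 = 0
s4 = s3 AND s2 = 0 AND 1 = 0
s5 = s4 OR d = 0 OR 0 = 0
s6 = a OR s5 = 0 OR 0 = 0
So s5 = 0 and s6 = 0.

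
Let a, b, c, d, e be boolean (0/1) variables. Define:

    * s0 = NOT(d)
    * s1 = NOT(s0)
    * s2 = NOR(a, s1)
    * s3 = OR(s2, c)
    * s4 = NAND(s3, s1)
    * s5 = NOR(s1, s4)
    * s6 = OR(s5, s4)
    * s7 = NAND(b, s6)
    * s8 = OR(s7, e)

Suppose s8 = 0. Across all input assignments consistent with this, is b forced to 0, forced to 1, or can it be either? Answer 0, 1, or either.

s8 = OR(s7, e) must be 0, so both s7 = 0 and e = 0.
s7 = NAND(b, s6) must be 0, so both b = 1 and s6 = 1.
s6 = OR(s5, s4) must be 1, so at least one of s5, s4 is 1.
Every assignment with s8 = 0 has b = 1; there are 6 such assignment(s).

1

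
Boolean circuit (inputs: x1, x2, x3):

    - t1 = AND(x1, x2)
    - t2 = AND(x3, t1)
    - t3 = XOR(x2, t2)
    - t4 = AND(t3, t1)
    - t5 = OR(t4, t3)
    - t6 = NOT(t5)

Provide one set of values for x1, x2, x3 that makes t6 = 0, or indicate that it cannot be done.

t6 = NOT(t5) must be 0, so t5 = 1.
t5 = OR(t4, t3) must be 1, so at least one of t4, t3 is 1.
Check with x1=0, x2=1, x3=1:
t1 = AND(x1, x2) = AND(0, 1) = 0
t2 = AND(x3, t1) = AND(1, 0) = 0
t3 = XOR(x2, t2) = XOR(1, 0) = 1
t4 = AND(t3, t1) = AND(1, 0) = 0
t5 = OR(t4, t3) = OR(0, 1) = 1
t6 = NOT(t5) = NOT 1 = 0
So t6 = 0 as required.

x1=0, x2=1, x3=1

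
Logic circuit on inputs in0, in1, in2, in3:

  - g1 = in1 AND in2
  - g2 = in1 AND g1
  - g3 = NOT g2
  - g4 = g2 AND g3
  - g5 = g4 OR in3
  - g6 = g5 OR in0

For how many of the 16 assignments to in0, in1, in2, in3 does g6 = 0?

4

g6 = g5 OR in0 must be 0, so both g5 = 0 and in0 = 0.
Satisfying assignments:
  in0=0, in1=0, in2=0, in3=0
  in0=0, in1=0, in2=1, in3=0
  in0=0, in1=1, in2=0, in3=0
  in0=0, in1=1, in2=1, in3=0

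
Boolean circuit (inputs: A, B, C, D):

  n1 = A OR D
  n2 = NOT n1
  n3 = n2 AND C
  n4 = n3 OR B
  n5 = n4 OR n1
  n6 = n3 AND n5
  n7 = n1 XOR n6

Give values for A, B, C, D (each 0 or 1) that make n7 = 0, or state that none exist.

A=0, B=1, C=0, D=0

n7 = n1 XOR n6 must be 0, so n1 and n6 are equal.
Check with A=0, B=1, C=0, D=0:
n1 = A OR D = 0 OR 0 = 0
n2 = NOT n1 = NOT 0 = 1
n3 = n2 AND C = 1 AND 0 = 0
n4 = n3 OR B = 0 OR 1 = 1
n5 = n4 OR n1 = 1 OR 0 = 1
n6 = n3 AND n5 = 0 AND 1 = 0
n7 = n1 XOR n6 = 0 XOR 0 = 0
So n7 = 0 as required.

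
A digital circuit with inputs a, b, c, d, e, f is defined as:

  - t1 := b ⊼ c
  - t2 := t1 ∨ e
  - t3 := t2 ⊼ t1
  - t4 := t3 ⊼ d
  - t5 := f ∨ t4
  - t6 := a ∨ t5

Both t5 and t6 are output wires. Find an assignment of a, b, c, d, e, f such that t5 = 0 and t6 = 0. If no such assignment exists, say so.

a=0, b=1, c=1, d=1, e=1, f=0

Check with a=0, b=1, c=1, d=1, e=1, f=0:
t1 = b ⊼ c = 1 ⊼ 1 = 0
t2 = t1 ∨ e = 0 ∨ 1 = 1
t3 = t2 ⊼ t1 = 1 ⊼ 0 = 1
t4 = t3 ⊼ d = 1 ⊼ 1 = 0
t5 = f ∨ t4 = 0 ∨ 0 = 0
t6 = a ∨ t5 = 0 ∨ 0 = 0
So t5 = 0 and t6 = 0.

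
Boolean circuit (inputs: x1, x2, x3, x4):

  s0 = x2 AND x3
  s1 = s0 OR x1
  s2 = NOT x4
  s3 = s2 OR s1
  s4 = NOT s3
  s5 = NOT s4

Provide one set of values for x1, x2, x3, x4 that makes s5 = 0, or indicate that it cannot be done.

x1=0 x2=0 x3=0 x4=1

s5 = NOT s4 must be 0, so s4 = 1.
Check with x1=0 x2=0 x3=0 x4=1:
s0 = x2 AND x3 = 0 AND 0 = 0
s1 = s0 OR x1 = 0 OR 0 = 0
s2 = NOT x4 = NOT 1 = 0
s3 = s2 OR s1 = 0 OR 0 = 0
s4 = NOT s3 = NOT 0 = 1
s5 = NOT s4 = NOT 1 = 0
So s5 = 0 as required.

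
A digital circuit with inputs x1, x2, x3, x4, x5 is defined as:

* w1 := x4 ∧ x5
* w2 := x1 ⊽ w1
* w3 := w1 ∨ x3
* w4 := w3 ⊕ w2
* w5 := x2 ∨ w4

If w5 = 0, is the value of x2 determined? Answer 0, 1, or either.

0

w5 = x2 ∨ w4 must be 0, so both x2 = 0 and w4 = 0.
w4 = w3 ⊕ w2 must be 0, so w3 and w2 are equal.
Every assignment with w5 = 0 has x2 = 0; there are 6 such assignment(s).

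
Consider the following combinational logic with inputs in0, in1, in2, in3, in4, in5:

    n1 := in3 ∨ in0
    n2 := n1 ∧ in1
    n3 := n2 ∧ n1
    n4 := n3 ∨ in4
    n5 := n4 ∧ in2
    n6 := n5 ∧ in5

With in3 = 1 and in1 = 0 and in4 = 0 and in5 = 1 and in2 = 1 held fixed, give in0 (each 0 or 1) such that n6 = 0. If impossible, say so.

in0=0

Check with in3 = 1 and in1 = 0 and in4 = 0 and in5 = 1 and in2 = 1 and in0=0:
n1 = in3 ∨ in0 = 1 ∨ 0 = 1
n2 = n1 ∧ in1 = 1 ∧ 0 = 0
n3 = n2 ∧ n1 = 0 ∧ 1 = 0
n4 = n3 ∨ in4 = 0 ∨ 0 = 0
n5 = n4 ∧ in2 = 0 ∧ 1 = 0
n6 = n5 ∧ in5 = 0 ∧ 1 = 0
So n6 = 0.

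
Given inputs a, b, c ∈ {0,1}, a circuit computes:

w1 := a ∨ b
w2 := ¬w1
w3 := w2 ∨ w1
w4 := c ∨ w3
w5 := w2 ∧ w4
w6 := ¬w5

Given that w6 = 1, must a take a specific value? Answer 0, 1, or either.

either

Both values of a occur among assignments with w6 = 1:
  a=0: a=0, b=1, c=0
  a=1: a=1, b=0, c=0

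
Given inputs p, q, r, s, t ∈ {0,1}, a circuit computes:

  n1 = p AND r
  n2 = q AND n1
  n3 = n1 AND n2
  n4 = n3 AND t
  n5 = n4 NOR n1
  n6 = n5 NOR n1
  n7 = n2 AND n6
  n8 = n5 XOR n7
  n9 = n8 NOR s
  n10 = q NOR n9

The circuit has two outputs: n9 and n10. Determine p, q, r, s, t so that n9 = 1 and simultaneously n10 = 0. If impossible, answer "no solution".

p=1, q=1, r=1, s=0, t=1

Check with p=1, q=1, r=1, s=0, t=1:
n1 = p AND r = 1 AND 1 = 1
n2 = q AND n1 = 1 AND 1 = 1
n3 = n1 AND n2 = 1 AND 1 = 1
n4 = n3 AND t = 1 AND 1 = 1
n5 = n4 NOR n1 = 1 NOR 1 = 0
n6 = n5 NOR n1 = 0 NOR 1 = 0
n7 = n2 AND n6 = 1 AND 0 = 0
n8 = n5 XOR n7 = 0 XOR 0 = 0
n9 = n8 NOR s = 0 NOR 0 = 1
n10 = q NOR n9 = 1 NOR 1 = 0
So n9 = 1 and n10 = 0.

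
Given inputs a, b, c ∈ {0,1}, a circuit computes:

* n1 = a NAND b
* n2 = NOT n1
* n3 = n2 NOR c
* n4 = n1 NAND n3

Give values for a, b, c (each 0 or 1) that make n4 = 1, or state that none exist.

a=0, b=1, c=1

n4 = n1 NAND n3 must be 1, so at least one of n1, n3 is 0.
Check with a=0, b=1, c=1:
n1 = a NAND b = 0 NAND 1 = 1
n2 = NOT n1 = NOT 1 = 0
n3 = n2 NOR c = 0 NOR 1 = 0
n4 = n1 NAND n3 = 1 NAND 0 = 1
So n4 = 1 as required.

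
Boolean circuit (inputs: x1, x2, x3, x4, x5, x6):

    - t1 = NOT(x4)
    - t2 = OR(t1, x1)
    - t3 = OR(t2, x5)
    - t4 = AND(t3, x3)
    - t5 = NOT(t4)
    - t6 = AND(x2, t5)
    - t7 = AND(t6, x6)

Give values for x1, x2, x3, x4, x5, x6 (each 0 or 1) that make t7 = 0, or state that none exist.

x1=1, x2=1, x3=1, x4=1, x5=0, x6=0

t7 = AND(t6, x6) must be 0, so at least one of t6, x6 is 0.
Check with x1=1, x2=1, x3=1, x4=1, x5=0, x6=0:
t1 = NOT(x4) = NOT 1 = 0
t2 = OR(t1, x1) = OR(0, 1) = 1
t3 = OR(t2, x5) = OR(1, 0) = 1
t4 = AND(t3, x3) = AND(1, 1) = 1
t5 = NOT(t4) = NOT 1 = 0
t6 = AND(x2, t5) = AND(1, 0) = 0
t7 = AND(t6, x6) = AND(0, 0) = 0
So t7 = 0 as required.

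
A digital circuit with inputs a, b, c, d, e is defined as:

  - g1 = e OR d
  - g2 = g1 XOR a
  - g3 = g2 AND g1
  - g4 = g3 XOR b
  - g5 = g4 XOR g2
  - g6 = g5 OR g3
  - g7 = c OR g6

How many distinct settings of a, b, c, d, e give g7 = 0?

5

g7 = c OR g6 must be 0, so both c = 0 and g6 = 0.
g6 = g5 OR g3 must be 0, so both g5 = 0 and g3 = 0.
g5 = g4 XOR g2 must be 0, so g4 and g2 are equal.
Enumerating the 32 input combinations, 5 give g7 = 0 and 27 give g7 = 1.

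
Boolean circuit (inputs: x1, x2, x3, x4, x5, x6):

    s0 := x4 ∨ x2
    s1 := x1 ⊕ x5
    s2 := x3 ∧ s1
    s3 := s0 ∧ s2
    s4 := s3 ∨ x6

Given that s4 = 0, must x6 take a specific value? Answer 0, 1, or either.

0

s4 = s3 ∨ x6 must be 0, so both s3 = 0 and x6 = 0.
Every assignment with s4 = 0 has x6 = 0; there are 26 such assignment(s).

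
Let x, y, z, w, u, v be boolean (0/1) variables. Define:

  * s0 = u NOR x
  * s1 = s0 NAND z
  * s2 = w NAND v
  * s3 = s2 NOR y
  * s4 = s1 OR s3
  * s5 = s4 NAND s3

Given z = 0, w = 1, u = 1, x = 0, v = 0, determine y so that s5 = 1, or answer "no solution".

Check with z = 0, w = 1, u = 1, x = 0, v = 0 and y=1:
s0 = u NOR x = 1 NOR 0 = 0
s1 = s0 NAND z = 0 NAND 0 = 1
s2 = w NAND v = 1 NAND 0 = 1
s3 = s2 NOR y = 1 NOR 1 = 0
s4 = s1 OR s3 = 1 OR 0 = 1
s5 = s4 NAND s3 = 1 NAND 0 = 1
So s5 = 1.

y=1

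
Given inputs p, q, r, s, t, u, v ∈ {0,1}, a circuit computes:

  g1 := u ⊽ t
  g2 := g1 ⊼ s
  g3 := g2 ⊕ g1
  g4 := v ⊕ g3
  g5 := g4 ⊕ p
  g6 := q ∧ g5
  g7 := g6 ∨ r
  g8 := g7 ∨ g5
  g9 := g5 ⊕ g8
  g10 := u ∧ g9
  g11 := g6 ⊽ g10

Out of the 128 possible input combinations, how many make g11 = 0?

48

g11 = g6 ⊽ g10 must be 0, so at least one of g6, g10 is 1.
Enumerating the 128 input combinations, 48 give g11 = 0 and 80 give g11 = 1.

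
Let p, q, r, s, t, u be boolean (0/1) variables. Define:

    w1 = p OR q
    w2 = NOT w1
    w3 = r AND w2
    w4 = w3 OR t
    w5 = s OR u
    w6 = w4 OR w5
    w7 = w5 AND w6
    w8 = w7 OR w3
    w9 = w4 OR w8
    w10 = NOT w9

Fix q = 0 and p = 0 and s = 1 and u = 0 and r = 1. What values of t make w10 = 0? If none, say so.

w10 = NOT w9 must be 0, so w9 = 1.
w9 = w4 OR w8 must be 1, so at least one of w4, w8 is 1.
Check with q = 0 and p = 0 and s = 1 and u = 0 and r = 1 and t=1:
w1 = p OR q = 0 OR 0 = 0
w2 = NOT w1 = NOT 0 = 1
w3 = r AND w2 = 1 AND 1 = 1
w4 = w3 OR t = 1 OR 1 = 1
w5 = s OR u = 1 OR 0 = 1
w6 = w4 OR w5 = 1 OR 1 = 1
w7 = w5 AND w6 = 1 AND 1 = 1
w8 = w7 OR w3 = 1 OR 1 = 1
w9 = w4 OR w8 = 1 OR 1 = 1
w10 = NOT w9 = NOT 1 = 0
So w10 = 0.

t=1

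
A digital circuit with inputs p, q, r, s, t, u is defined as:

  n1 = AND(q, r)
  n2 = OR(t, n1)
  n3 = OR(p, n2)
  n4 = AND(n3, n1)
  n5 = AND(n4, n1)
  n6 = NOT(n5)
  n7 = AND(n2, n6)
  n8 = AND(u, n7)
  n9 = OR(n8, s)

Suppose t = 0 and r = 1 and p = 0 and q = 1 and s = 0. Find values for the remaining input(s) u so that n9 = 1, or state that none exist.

With t = 0 and r = 1 and p = 0 and q = 1 and s = 0 fixed, none of the 2 settings of u give n9 = 1.
For example, with u=0:
n1 = AND(q, r) = AND(1, 1) = 1
n2 = OR(t, n1) = OR(0, 1) = 1
n3 = OR(p, n2) = OR(0, 1) = 1
n4 = AND(n3, n1) = AND(1, 1) = 1
n5 = AND(n4, n1) = AND(1, 1) = 1
n6 = NOT(n5) = NOT 1 = 0
n7 = AND(n2, n6) = AND(1, 0) = 0
n8 = AND(u, n7) = AND(0, 0) = 0
n9 = OR(n8, s) = OR(0, 0) = 0
giving n9 = 0 ≠ 1.

no solution exists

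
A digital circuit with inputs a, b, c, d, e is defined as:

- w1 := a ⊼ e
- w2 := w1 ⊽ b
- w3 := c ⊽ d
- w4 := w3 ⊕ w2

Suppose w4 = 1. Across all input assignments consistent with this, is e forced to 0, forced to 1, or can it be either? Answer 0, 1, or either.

Both values of e occur among assignments with w4 = 1:
  e=0: a=0, b=0, c=0, d=0, e=0
  e=1: a=0, b=0, c=0, d=0, e=1

either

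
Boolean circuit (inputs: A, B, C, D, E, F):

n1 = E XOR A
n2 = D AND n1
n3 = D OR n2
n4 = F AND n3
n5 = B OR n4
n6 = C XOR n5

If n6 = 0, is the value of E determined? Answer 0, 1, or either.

either

Both values of E occur among assignments with n6 = 0:
  E=0: A=0, B=0, C=0, D=0, E=0, F=0
  E=1: A=0, B=0, C=0, D=0, E=1, F=0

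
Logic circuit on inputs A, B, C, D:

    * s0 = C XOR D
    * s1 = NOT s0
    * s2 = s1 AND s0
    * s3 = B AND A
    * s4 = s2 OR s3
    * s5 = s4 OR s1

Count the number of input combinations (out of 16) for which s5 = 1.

s5 = s4 OR s1 must be 1, so at least one of s4, s1 is 1.
Enumerating the 16 input combinations, 10 give s5 = 1 and 6 give s5 = 0.

10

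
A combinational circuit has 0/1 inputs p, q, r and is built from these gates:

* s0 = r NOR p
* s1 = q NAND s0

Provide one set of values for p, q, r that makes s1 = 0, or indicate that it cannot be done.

p=0, q=1, r=0

Check with p=0, q=1, r=0:
s0 = r NOR p = 0 NOR 0 = 1
s1 = q NAND s0 = 1 NAND 1 = 0
So s1 = 0 as required.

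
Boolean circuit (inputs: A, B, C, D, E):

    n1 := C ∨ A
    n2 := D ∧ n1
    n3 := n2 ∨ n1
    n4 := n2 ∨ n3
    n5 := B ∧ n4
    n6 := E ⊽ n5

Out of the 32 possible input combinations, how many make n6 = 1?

10

n6 = E ⊽ n5 must be 1, so both E = 0 and n5 = 0.
n5 = B ∧ n4 must be 0, so at least one of B, n4 is 0.
Enumerating the 32 input combinations, 10 give n6 = 1 and 22 give n6 = 0.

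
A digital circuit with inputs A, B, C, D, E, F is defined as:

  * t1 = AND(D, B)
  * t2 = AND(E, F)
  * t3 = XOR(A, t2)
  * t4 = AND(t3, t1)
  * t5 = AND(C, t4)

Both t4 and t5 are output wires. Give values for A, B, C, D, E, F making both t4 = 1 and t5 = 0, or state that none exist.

A=1, B=1, C=0, D=1, E=0, F=0

Check with A=1, B=1, C=0, D=1, E=0, F=0:
t1 = AND(D, B) = AND(1, 1) = 1
t2 = AND(E, F) = AND(0, 0) = 0
t3 = XOR(A, t2) = XOR(1, 0) = 1
t4 = AND(t3, t1) = AND(1, 1) = 1
t5 = AND(C, t4) = AND(0, 1) = 0
So t4 = 1 and t5 = 0.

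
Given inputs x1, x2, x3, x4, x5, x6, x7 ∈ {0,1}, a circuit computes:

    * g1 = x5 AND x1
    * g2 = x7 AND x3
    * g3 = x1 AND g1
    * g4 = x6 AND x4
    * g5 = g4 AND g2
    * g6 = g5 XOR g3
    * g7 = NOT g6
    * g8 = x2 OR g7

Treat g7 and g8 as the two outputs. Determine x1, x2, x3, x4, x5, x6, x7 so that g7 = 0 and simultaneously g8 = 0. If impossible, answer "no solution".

x1=1, x2=0, x3=0, x4=1, x5=1, x6=1, x7=1

Check with x1=1, x2=0, x3=0, x4=1, x5=1, x6=1, x7=1:
g1 = x5 AND x1 = 1 AND 1 = 1
g2 = x7 AND x3 = 1 AND 0 = 0
g3 = x1 AND g1 = 1 AND 1 = 1
g4 = x6 AND x4 = 1 AND 1 = 1
g5 = g4 AND g2 = 1 AND 0 = 0
g6 = g5 XOR g3 = 0 XOR 1 = 1
g7 = NOT g6 = NOT 1 = 0
g8 = x2 OR g7 = 0 OR 0 = 0
So g7 = 0 and g8 = 0.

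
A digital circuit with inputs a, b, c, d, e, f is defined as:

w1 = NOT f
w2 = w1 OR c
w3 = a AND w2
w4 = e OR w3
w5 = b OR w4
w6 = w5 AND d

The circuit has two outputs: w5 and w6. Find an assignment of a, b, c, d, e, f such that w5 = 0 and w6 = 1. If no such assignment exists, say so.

no solution exists

Across all 64 input combinations, none give both w5 = 0 and w6 = 1.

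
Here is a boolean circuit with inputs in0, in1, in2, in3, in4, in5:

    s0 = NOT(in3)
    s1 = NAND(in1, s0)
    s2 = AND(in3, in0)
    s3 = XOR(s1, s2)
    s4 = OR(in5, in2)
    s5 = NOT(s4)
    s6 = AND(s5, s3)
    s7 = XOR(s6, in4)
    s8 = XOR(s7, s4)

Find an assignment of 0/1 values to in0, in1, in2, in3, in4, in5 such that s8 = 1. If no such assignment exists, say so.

Check with in0=1, in1=1, in2=0, in3=1, in4=0, in5=1:
s0 = NOT(in3) = NOT 1 = 0
s1 = NAND(in1, s0) = NAND(1, 0) = 1
s2 = AND(in3, in0) = AND(1, 1) = 1
s3 = XOR(s1, s2) = XOR(1, 1) = 0
s4 = OR(in5, in2) = OR(1, 0) = 1
s5 = NOT(s4) = NOT 1 = 0
s6 = AND(s5, s3) = AND(0, 0) = 0
s7 = XOR(s6, in4) = XOR(0, 0) = 0
s8 = XOR(s7, s4) = XOR(0, 1) = 1
So s8 = 1 as required.

in0=1, in1=1, in2=0, in3=1, in4=0, in5=1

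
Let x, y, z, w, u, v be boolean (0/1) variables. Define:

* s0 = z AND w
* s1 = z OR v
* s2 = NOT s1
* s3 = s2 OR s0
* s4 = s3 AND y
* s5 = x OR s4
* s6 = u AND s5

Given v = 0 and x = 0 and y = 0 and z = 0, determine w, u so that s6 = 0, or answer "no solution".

w=1 u=0

Check with v = 0 and x = 0 and y = 0 and z = 0 and w=1, u=0:
s0 = z AND w = 0 AND 1 = 0
s1 = z OR v = 0 OR 0 = 0
s2 = NOT s1 = NOT 0 = 1
s3 = s2 OR s0 = 1 OR 0 = 1
s4 = s3 AND y = 1 AND 0 = 0
s5 = x OR s4 = 0 OR 0 = 0
s6 = u AND s5 = 0 AND 0 = 0
So s6 = 0.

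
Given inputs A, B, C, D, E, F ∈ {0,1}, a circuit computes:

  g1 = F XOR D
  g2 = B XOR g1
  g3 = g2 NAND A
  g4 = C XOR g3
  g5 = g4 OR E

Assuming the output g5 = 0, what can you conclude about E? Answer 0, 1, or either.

g5 = g4 OR E must be 0, so both g4 = 0 and E = 0.
Every assignment with g5 = 0 has E = 0; there are 16 such assignment(s).

0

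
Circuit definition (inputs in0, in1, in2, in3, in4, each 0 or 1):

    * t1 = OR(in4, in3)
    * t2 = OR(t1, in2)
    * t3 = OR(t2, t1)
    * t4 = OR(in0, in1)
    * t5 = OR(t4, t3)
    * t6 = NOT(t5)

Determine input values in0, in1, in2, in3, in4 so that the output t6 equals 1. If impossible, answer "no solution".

t6 = NOT(t5) must be 1, so t5 = 0.
Check with in0=0, in1=0, in2=0, in3=0, in4=0:
t1 = OR(in4, in3) = OR(0, 0) = 0
t2 = OR(t1, in2) = OR(0, 0) = 0
t3 = OR(t2, t1) = OR(0, 0) = 0
t4 = OR(in0, in1) = OR(0, 0) = 0
t5 = OR(t4, t3) = OR(0, 0) = 0
t6 = NOT(t5) = NOT 0 = 1
So t6 = 1 as required.

in0=0, in1=0, in2=0, in3=0, in4=0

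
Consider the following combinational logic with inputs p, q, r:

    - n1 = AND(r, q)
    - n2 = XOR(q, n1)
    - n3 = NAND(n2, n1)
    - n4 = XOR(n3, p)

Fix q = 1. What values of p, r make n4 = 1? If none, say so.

Check with q = 1 and p=0, r=0:
n1 = AND(r, q) = AND(0, 1) = 0
n2 = XOR(q, n1) = XOR(1, 0) = 1
n3 = NAND(n2, n1) = NAND(1, 0) = 1
n4 = XOR(n3, p) = XOR(1, 0) = 1
So n4 = 1.

p=0 r=0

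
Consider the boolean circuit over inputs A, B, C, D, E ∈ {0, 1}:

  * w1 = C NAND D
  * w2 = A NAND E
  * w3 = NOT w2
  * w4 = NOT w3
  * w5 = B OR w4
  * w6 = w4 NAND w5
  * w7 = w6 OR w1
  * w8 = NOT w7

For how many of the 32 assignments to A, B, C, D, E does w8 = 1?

w8 = NOT w7 must be 1, so w7 = 0.
Satisfying assignments:
  A=0, B=0, C=1, D=1, E=0
  A=0, B=0, C=1, D=1, E=1
  A=0, B=1, C=1, D=1, E=0
  A=0, B=1, C=1, D=1, E=1
  A=1, B=0, C=1, D=1, E=0
  A=1, B=1, C=1, D=1, E=0

6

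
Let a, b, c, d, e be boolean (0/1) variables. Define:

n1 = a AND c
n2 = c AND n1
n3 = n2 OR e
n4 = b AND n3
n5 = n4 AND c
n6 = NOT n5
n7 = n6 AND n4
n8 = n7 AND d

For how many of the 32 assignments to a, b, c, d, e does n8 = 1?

2

n8 = n7 AND d must be 1, so both n7 = 1 and d = 1.
n7 = n6 AND n4 must be 1, so both n6 = 1 and n4 = 1.
Satisfying assignments:
  a=0, b=1, c=0, d=1, e=1
  a=1, b=1, c=0, d=1, e=1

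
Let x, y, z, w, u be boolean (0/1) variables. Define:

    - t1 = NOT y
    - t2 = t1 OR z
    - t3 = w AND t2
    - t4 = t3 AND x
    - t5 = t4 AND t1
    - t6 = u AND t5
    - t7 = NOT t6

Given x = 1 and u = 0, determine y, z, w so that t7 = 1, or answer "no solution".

y=1 z=0 w=1

Check with x = 1 and u = 0 and y=1, z=0, w=1:
t1 = NOT y = NOT 1 = 0
t2 = t1 OR z = 0 OR 0 = 0
t3 = w AND t2 = 1 AND 0 = 0
t4 = t3 AND x = 0 AND 1 = 0
t5 = t4 AND t1 = 0 AND 0 = 0
t6 = u AND t5 = 0 AND 0 = 0
t7 = NOT t6 = NOT 0 = 1
So t7 = 1.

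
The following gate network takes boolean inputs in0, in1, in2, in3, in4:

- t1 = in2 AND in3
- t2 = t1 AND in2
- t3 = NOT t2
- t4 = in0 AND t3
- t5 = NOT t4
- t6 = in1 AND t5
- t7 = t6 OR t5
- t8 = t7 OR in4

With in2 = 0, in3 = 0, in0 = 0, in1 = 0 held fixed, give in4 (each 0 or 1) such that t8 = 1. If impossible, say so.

in4=1

t8 = t7 OR in4 must be 1, so at least one of t7, in4 is 1.
Check with in2 = 0, in3 = 0, in0 = 0, in1 = 0 and in4=1:
t1 = in2 AND in3 = 0 AND 0 = 0
t2 = t1 AND in2 = 0 AND 0 = 0
t3 = NOT t2 = NOT 0 = 1
t4 = in0 AND t3 = 0 AND 1 = 0
t5 = NOT t4 = NOT 0 = 1
t6 = in1 AND t5 = 0 AND 1 = 0
t7 = t6 OR t5 = 0 OR 1 = 1
t8 = t7 OR in4 = 1 OR 1 = 1
So t8 = 1.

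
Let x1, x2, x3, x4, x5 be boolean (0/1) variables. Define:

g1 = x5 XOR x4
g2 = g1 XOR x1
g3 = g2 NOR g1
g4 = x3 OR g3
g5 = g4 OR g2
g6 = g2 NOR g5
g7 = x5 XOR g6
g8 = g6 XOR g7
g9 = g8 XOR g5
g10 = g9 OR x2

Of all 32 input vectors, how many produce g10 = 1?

g10 = g9 OR x2 must be 1, so at least one of g9, x2 is 1.
Enumerating the 32 input combinations, 24 give g10 = 1 and 8 give g10 = 0.

24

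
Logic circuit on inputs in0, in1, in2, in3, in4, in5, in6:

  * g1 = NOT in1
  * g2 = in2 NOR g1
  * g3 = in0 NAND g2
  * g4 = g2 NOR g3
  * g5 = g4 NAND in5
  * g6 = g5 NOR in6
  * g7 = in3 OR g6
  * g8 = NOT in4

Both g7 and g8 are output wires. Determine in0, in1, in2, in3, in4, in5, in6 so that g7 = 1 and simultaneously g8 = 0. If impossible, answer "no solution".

in0=0, in1=0, in2=0, in3=1, in4=1, in5=1, in6=1

Check with in0=0, in1=0, in2=0, in3=1, in4=1, in5=1, in6=1:
g1 = NOT in1 = NOT 0 = 1
g2 = in2 NOR g1 = 0 NOR 1 = 0
g3 = in0 NAND g2 = 0 NAND 0 = 1
g4 = g2 NOR g3 = 0 NOR 1 = 0
g5 = g4 NAND in5 = 0 NAND 1 = 1
g6 = g5 NOR in6 = 1 NOR 1 = 0
g7 = in3 OR g6 = 1 OR 0 = 1
g8 = NOT in4 = NOT 1 = 0
So g7 = 1 and g8 = 0.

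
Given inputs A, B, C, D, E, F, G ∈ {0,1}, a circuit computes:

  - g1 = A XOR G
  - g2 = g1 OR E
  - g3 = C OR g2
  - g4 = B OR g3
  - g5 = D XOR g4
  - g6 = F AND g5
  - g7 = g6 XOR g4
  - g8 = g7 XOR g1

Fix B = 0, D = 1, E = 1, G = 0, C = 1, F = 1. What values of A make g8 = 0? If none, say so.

A=1

g8 = g7 XOR g1 must be 0, so g7 and g1 are equal.
Check with B = 0, D = 1, E = 1, G = 0, C = 1, F = 1 and A=1:
g1 = A XOR G = 1 XOR 0 = 1
g2 = g1 OR E = 1 OR 1 = 1
g3 = C OR g2 = 1 OR 1 = 1
g4 = B OR g3 = 0 OR 1 = 1
g5 = D XOR g4 = 1 XOR 1 = 0
g6 = F AND g5 = 1 AND 0 = 0
g7 = g6 XOR g4 = 0 XOR 1 = 1
g8 = g7 XOR g1 = 1 XOR 1 = 0
So g8 = 0.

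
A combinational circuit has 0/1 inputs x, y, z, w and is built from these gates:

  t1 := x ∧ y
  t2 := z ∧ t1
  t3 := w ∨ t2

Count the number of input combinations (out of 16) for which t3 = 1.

t3 = w ∨ t2 must be 1, so at least one of w, t2 is 1.
Enumerating the 16 input combinations, 9 give t3 = 1 and 7 give t3 = 0.

9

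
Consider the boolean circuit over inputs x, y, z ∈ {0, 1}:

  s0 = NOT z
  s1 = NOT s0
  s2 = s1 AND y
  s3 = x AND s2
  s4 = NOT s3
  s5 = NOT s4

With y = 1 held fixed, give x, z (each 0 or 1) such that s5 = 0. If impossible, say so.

s5 = NOT s4 must be 0, so s4 = 1.
s4 = NOT s3 must be 1, so s3 = 0.
Check with y = 1 and x=1, z=0:
s0 = NOT z = NOT 0 = 1
s1 = NOT s0 = NOT 1 = 0
s2 = s1 AND y = 0 AND 1 = 0
s3 = x AND s2 = 1 AND 0 = 0
s4 = NOT s3 = NOT 0 = 1
s5 = NOT s4 = NOT 1 = 0
So s5 = 0.

x=1 z=0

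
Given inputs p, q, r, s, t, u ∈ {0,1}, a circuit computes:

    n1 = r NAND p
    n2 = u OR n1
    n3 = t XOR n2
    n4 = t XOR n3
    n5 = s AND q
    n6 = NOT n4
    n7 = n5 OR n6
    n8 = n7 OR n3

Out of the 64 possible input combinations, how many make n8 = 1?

n8 = n7 OR n3 must be 1, so at least one of n7, n3 is 1.
Enumerating the 64 input combinations, 43 give n8 = 1 and 21 give n8 = 0.

43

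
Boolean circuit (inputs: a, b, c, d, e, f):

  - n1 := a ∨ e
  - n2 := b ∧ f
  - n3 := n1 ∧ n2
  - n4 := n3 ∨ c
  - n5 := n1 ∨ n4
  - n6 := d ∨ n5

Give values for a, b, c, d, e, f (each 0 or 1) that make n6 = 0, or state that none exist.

n6 = d ∨ n5 must be 0, so both d = 0 and n5 = 0.
Check with a=0, b=1, c=0, d=0, e=0, f=1:
n1 = a ∨ e = 0 ∨ 0 = 0
n2 = b ∧ f = 1 ∧ 1 = 1
n3 = n1 ∧ n2 = 0 ∧ 1 = 0
n4 = n3 ∨ c = 0 ∨ 0 = 0
n5 = n1 ∨ n4 = 0 ∨ 0 = 0
n6 = d ∨ n5 = 0 ∨ 0 = 0
So n6 = 0 as required.

a=0, b=1, c=0, d=0, e=0, f=1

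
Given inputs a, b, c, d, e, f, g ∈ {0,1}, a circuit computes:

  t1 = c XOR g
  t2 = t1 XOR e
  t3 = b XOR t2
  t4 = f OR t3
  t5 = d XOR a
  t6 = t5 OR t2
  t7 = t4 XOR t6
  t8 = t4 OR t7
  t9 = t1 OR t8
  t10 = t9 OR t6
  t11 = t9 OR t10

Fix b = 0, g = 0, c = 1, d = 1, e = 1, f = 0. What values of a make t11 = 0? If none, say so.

no solution exists

With b = 0, g = 0, c = 1, d = 1, e = 1, f = 0 fixed, none of the 2 settings of a give t11 = 0.
For example, with a=1:
t1 = c XOR g = 1 XOR 0 = 1
t2 = t1 XOR e = 1 XOR 1 = 0
t3 = b XOR t2 = 0 XOR 0 = 0
t4 = f OR t3 = 0 OR 0 = 0
t5 = d XOR a = 1 XOR 1 = 0
t6 = t5 OR t2 = 0 OR 0 = 0
t7 = t4 XOR t6 = 0 XOR 0 = 0
t8 = t4 OR t7 = 0 OR 0 = 0
t9 = t1 OR t8 = 1 OR 0 = 1
t10 = t9 OR t6 = 1 OR 0 = 1
t11 = t9 OR t10 = 1 OR 1 = 1
giving t11 = 1 ≠ 0.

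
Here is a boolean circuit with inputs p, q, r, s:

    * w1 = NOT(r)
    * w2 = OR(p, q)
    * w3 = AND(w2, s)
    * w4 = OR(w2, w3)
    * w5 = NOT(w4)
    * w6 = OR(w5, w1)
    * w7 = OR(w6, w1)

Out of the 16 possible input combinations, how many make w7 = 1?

w7 = OR(w6, w1) must be 1, so at least one of w6, w1 is 1.
Enumerating the 16 input combinations, 10 give w7 = 1 and 6 give w7 = 0.

10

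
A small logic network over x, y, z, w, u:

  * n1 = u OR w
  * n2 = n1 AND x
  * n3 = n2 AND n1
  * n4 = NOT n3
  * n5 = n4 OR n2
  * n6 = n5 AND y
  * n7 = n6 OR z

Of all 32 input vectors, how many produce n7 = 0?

8

n7 = n6 OR z must be 0, so both n6 = 0 and z = 0.
n6 = n5 AND y must be 0, so at least one of n5, y is 0.
Enumerating the 32 input combinations, 8 give n7 = 0 and 24 give n7 = 1.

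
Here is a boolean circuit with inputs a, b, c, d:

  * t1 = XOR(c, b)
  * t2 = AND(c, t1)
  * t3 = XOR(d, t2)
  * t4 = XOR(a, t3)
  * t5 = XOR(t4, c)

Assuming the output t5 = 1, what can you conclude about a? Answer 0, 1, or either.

either

Both values of a occur among assignments with t5 = 1:
  a=0: a=0, b=0, c=0, d=1
  a=1: a=1, b=0, c=0, d=0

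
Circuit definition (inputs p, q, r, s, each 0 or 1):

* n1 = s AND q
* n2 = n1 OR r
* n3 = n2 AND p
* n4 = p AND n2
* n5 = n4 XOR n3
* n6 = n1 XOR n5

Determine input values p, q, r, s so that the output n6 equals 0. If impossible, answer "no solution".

Check with p=1, q=0, r=0, s=1:
n1 = s AND q = 1 AND 0 = 0
n2 = n1 OR r = 0 OR 0 = 0
n3 = n2 AND p = 0 AND 1 = 0
n4 = p AND n2 = 1 AND 0 = 0
n5 = n4 XOR n3 = 0 XOR 0 = 0
n6 = n1 XOR n5 = 0 XOR 0 = 0
So n6 = 0 as required.

p=1, q=0, r=0, s=1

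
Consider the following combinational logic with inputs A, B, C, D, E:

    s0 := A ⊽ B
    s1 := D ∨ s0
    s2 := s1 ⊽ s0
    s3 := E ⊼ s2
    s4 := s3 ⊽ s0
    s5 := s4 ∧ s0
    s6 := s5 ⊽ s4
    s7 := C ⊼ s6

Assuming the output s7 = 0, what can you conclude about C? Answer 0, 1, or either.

1

s7 = C ⊼ s6 must be 0, so both C = 1 and s6 = 1.
s6 = s5 ⊽ s4 must be 1, so both s5 = 0 and s4 = 0.
s5 = s4 ∧ s0 must be 0, so at least one of s4, s0 is 0.
Every assignment with s7 = 0 has C = 1; there are 13 such assignment(s).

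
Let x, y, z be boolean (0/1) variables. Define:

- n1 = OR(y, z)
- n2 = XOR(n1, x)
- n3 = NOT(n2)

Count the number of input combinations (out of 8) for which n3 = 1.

4

n3 = NOT(n2) must be 1, so n2 = 0.
Satisfying assignments:
  x=0, y=0, z=0
  x=1, y=0, z=1
  x=1, y=1, z=0
  x=1, y=1, z=1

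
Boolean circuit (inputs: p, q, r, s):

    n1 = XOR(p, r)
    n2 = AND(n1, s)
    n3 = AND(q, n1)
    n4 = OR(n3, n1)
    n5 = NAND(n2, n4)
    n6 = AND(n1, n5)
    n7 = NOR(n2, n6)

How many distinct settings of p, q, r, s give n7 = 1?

8

n7 = NOR(n2, n6) must be 1, so both n2 = 0 and n6 = 0.
Enumerating the 16 input combinations, 8 give n7 = 1 and 8 give n7 = 0.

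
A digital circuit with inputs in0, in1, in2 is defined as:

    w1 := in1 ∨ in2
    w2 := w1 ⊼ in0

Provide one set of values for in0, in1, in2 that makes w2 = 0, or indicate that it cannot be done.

w2 = w1 ⊼ in0 must be 0, so both w1 = 1 and in0 = 1.
Check with in0=1, in1=1, in2=0:
w1 = in1 ∨ in2 = 1 ∨ 0 = 1
w2 = w1 ⊼ in0 = 1 ⊼ 1 = 0
So w2 = 0 as required.

in0=1, in1=1, in2=0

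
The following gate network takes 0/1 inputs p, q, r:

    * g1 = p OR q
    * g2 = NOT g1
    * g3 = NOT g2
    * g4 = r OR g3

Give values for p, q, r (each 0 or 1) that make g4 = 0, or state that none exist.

g4 = r OR g3 must be 0, so both r = 0 and g3 = 0.
Check with p=0, q=0, r=0:
g1 = p OR q = 0 OR 0 = 0
g2 = NOT g1 = NOT 0 = 1
g3 = NOT g2 = NOT 1 = 0
g4 = r OR g3 = 0 OR 0 = 0
So g4 = 0 as required.

p=0, q=0, r=0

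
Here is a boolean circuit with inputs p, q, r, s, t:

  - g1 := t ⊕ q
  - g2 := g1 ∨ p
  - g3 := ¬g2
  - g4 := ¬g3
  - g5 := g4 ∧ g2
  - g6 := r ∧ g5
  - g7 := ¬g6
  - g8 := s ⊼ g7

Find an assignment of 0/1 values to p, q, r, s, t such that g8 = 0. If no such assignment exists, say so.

p=0 q=1 r=1 s=1 t=1

g8 = s ⊼ g7 must be 0, so both s = 1 and g7 = 1.
Check with p=0 q=1 r=1 s=1 t=1:
g1 = t ⊕ q = 1 ⊕ 1 = 0
g2 = g1 ∨ p = 0 ∨ 0 = 0
g3 = ¬g2 = ¬0 = 1
g4 = ¬g3 = ¬1 = 0
g5 = g4 ∧ g2 = 0 ∧ 0 = 0
g6 = r ∧ g5 = 1 ∧ 0 = 0
g7 = ¬g6 = ¬0 = 1
g8 = s ⊼ g7 = 1 ⊼ 1 = 0
So g8 = 0 as required.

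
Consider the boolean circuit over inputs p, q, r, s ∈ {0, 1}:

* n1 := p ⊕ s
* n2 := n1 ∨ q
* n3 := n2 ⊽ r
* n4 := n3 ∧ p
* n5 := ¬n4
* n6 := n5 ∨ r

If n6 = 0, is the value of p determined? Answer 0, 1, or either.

n6 = n5 ∨ r must be 0, so both n5 = 0 and r = 0.
n5 = ¬n4 must be 0, so n4 = 1.
Every assignment with n6 = 0 has p = 1; there are 1 such assignment(s).
  p=1, q=0, r=0, s=1

1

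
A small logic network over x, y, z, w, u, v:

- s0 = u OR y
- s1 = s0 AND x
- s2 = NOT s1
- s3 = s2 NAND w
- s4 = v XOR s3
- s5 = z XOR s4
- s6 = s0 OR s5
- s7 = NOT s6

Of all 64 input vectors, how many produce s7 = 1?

8

s7 = NOT s6 must be 1, so s6 = 0.
s6 = s0 OR s5 must be 0, so both s0 = 0 and s5 = 0.
Enumerating the 64 input combinations, 8 give s7 = 1 and 56 give s7 = 0.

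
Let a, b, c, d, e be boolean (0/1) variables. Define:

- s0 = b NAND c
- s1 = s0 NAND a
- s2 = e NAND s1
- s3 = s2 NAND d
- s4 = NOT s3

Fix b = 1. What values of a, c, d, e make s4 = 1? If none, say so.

a=0, c=0, d=1, e=0

Check with b = 1 and a=0, c=0, d=1, e=0:
s0 = b NAND c = 1 NAND 0 = 1
s1 = s0 NAND a = 1 NAND 0 = 1
s2 = e NAND s1 = 0 NAND 1 = 1
s3 = s2 NAND d = 1 NAND 1 = 0
s4 = NOT s3 = NOT 0 = 1
So s4 = 1.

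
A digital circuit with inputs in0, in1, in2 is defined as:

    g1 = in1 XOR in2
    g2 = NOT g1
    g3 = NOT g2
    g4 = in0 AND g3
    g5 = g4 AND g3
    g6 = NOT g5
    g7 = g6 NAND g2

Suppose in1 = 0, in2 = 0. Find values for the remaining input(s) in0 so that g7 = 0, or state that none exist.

g7 = g6 NAND g2 must be 0, so both g6 = 1 and g2 = 1.
g6 = NOT g5 must be 1, so g5 = 0.
Check with in1 = 0, in2 = 0 and in0=1:
g1 = in1 XOR in2 = 0 XOR 0 = 0
g2 = NOT g1 = NOT 0 = 1
g3 = NOT g2 = NOT 1 = 0
g4 = in0 AND g3 = 1 AND 0 = 0
g5 = g4 AND g3 = 0 AND 0 = 0
g6 = NOT g5 = NOT 0 = 1
g7 = g6 NAND g2 = 1 NAND 1 = 0
So g7 = 0.

in0=1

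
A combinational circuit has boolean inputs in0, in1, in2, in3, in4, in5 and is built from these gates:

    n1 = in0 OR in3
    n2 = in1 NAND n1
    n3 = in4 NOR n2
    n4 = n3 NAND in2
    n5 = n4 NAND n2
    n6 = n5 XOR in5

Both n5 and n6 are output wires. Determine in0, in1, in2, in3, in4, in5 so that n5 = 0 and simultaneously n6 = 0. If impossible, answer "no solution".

Check with in0=0 in1=0 in2=0 in3=0 in4=1 in5=0:
n1 = in0 OR in3 = 0 OR 0 = 0
n2 = in1 NAND n1 = 0 NAND 0 = 1
n3 = in4 NOR n2 = 1 NOR 1 = 0
n4 = n3 NAND in2 = 0 NAND 0 = 1
n5 = n4 NAND n2 = 1 NAND 1 = 0
n6 = n5 XOR in5 = 0 XOR 0 = 0
So n5 = 0 and n6 = 0.

in0=0 in1=0 in2=0 in3=0 in4=1 in5=0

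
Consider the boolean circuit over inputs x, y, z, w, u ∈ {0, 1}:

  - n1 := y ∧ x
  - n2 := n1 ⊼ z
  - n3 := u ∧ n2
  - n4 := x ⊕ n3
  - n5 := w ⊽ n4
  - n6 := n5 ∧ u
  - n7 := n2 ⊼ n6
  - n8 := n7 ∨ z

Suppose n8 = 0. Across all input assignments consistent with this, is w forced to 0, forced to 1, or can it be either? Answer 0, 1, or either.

0

n8 = n7 ∨ z must be 0, so both n7 = 0 and z = 0.
n7 = n2 ⊼ n6 must be 0, so both n2 = 1 and n6 = 1.
n2 = n1 ⊼ z must be 1, so at least one of n1, z is 0.
Every assignment with n8 = 0 has w = 0; there are 2 such assignment(s).
  x=1, y=0, z=0, w=0, u=1
  x=1, y=1, z=0, w=0, u=1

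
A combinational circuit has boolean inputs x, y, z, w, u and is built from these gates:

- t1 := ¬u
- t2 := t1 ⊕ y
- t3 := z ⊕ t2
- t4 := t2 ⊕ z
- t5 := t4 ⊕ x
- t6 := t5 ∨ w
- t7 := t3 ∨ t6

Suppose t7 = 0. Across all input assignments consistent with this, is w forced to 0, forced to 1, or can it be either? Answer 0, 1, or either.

0

t7 = t3 ∨ t6 must be 0, so both t3 = 0 and t6 = 0.
Every assignment with t7 = 0 has w = 0; there are 4 such assignment(s).
  x=0, y=0, z=0, w=0, u=1
  x=0, y=0, z=1, w=0, u=0
  x=0, y=1, z=0, w=0, u=0
  x=0, y=1, z=1, w=0, u=1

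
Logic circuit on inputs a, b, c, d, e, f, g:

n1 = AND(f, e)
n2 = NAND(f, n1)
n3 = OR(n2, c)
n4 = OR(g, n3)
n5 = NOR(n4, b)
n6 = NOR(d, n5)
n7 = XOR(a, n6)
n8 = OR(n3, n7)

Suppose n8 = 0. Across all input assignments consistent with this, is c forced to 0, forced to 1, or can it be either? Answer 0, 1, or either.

n8 = OR(n3, n7) must be 0, so both n3 = 0 and n7 = 0.
n3 = OR(n2, c) must be 0, so both n2 = 0 and c = 0.
Every assignment with n8 = 0 has c = 0; there are 8 such assignment(s).

0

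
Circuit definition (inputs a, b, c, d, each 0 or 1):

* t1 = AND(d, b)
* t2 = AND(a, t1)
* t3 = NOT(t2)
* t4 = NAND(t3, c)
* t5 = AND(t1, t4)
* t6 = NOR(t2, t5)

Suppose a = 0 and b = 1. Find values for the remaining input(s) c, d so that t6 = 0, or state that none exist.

Check with a = 0 and b = 1 and c=0, d=1:
t1 = AND(d, b) = AND(1, 1) = 1
t2 = AND(a, t1) = AND(0, 1) = 0
t3 = NOT(t2) = NOT 0 = 1
t4 = NAND(t3, c) = NAND(1, 0) = 1
t5 = AND(t1, t4) = AND(1, 1) = 1
t6 = NOR(t2, t5) = NOR(0, 1) = 0
So t6 = 0.

c=0, d=1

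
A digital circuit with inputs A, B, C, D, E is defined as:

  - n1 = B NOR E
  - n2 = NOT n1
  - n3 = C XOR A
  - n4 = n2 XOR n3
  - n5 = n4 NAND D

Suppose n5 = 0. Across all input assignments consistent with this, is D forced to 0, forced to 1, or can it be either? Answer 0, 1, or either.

1

n5 = n4 NAND D must be 0, so both n4 = 1 and D = 1.
Every assignment with n5 = 0 has D = 1; there are 8 such assignment(s).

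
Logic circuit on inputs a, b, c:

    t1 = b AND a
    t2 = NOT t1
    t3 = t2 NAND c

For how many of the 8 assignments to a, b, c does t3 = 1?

5

t3 = t2 NAND c must be 1, so at least one of t2, c is 0.
Enumerating the 8 input combinations, 5 give t3 = 1 and 3 give t3 = 0.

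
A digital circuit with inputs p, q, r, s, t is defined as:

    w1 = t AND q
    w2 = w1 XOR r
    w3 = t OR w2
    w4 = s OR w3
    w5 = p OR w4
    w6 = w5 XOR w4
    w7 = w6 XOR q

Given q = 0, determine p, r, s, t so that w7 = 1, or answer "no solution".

Check with q = 0 and p=1, r=0, s=0, t=0:
w1 = t AND q = 0 AND 0 = 0
w2 = w1 XOR r = 0 XOR 0 = 0
w3 = t OR w2 = 0 OR 0 = 0
w4 = s OR w3 = 0 OR 0 = 0
w5 = p OR w4 = 1 OR 0 = 1
w6 = w5 XOR w4 = 1 XOR 0 = 1
w7 = w6 XOR q = 1 XOR 0 = 1
So w7 = 1.

p=1 r=0 s=0 t=0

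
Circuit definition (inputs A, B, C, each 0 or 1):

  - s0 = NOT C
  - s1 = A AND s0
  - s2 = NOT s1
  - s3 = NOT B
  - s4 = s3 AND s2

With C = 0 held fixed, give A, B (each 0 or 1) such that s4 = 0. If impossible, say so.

s4 = s3 AND s2 must be 0, so at least one of s3, s2 is 0.
Check with C = 0 and A=1, B=0:
s0 = NOT C = NOT 0 = 1
s1 = A AND s0 = 1 AND 1 = 1
s2 = NOT s1 = NOT 1 = 0
s3 = NOT B = NOT 0 = 1
s4 = s3 AND s2 = 1 AND 0 = 0
So s4 = 0.

A=1 B=0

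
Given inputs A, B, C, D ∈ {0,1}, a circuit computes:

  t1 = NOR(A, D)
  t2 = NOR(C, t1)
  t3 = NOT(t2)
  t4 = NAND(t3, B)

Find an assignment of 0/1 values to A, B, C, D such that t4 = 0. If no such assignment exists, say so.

Check with A=1, B=1, C=1, D=0:
t1 = NOR(A, D) = NOR(1, 0) = 0
t2 = NOR(C, t1) = NOR(1, 0) = 0
t3 = NOT(t2) = NOT 0 = 1
t4 = NAND(t3, B) = NAND(1, 1) = 0
So t4 = 0 as required.

A=1, B=1, C=1, D=0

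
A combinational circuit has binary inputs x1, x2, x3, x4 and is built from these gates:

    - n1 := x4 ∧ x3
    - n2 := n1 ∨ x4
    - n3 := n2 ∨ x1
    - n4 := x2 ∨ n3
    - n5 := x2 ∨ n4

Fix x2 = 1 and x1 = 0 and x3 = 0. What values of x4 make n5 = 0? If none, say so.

no solution exists

With x2 = 1 and x1 = 0 and x3 = 0 fixed, none of the 2 settings of x4 give n5 = 0.
For example, with x4=1:
n1 = x4 ∧ x3 = 1 ∧ 0 = 0
n2 = n1 ∨ x4 = 0 ∨ 1 = 1
n3 = n2 ∨ x1 = 1 ∨ 0 = 1
n4 = x2 ∨ n3 = 1 ∨ 1 = 1
n5 = x2 ∨ n4 = 1 ∨ 1 = 1
giving n5 = 1 ≠ 0.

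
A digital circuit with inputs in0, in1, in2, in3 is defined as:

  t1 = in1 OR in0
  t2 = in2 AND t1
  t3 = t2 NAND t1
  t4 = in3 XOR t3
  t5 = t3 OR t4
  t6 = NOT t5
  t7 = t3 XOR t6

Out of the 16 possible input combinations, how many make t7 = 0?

t7 = t3 XOR t6 must be 0, so t3 and t6 are equal.
Satisfying assignments:
  in0=0, in1=1, in2=1, in3=1
  in0=1, in1=0, in2=1, in3=1
  in0=1, in1=1, in2=1, in3=1

3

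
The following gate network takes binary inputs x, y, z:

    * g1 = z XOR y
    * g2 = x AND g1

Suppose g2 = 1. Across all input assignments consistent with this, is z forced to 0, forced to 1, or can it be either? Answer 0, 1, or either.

Both values of z occur among assignments with g2 = 1:
  z=0: x=1, y=1, z=0
  z=1: x=1, y=0, z=1

either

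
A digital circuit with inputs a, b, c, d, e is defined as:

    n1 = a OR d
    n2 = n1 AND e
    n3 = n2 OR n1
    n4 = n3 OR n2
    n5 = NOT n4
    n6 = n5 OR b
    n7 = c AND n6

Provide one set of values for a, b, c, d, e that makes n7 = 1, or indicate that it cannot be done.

a=0, b=1, c=1, d=0, e=1

n7 = c AND n6 must be 1, so both c = 1 and n6 = 1.
Check with a=0, b=1, c=1, d=0, e=1:
n1 = a OR d = 0 OR 0 = 0
n2 = n1 AND e = 0 AND 1 = 0
n3 = n2 OR n1 = 0 OR 0 = 0
n4 = n3 OR n2 = 0 OR 0 = 0
n5 = NOT n4 = NOT 0 = 1
n6 = n5 OR b = 1 OR 1 = 1
n7 = c AND n6 = 1 AND 1 = 1
So n7 = 1 as required.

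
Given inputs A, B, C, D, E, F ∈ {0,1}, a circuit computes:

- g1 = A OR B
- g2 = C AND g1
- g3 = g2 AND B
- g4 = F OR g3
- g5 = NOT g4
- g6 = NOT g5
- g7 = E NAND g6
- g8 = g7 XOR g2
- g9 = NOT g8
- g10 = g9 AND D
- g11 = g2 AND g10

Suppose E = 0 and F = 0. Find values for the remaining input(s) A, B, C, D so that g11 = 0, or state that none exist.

A=0, B=0, C=0, D=0

Check with E = 0 and F = 0 and A=0, B=0, C=0, D=0:
g1 = A OR B = 0 OR 0 = 0
g2 = C AND g1 = 0 AND 0 = 0
g3 = g2 AND B = 0 AND 0 = 0
g4 = F OR g3 = 0 OR 0 = 0
g5 = NOT g4 = NOT 0 = 1
g6 = NOT g5 = NOT 1 = 0
g7 = E NAND g6 = 0 NAND 0 = 1
g8 = g7 XOR g2 = 1 XOR 0 = 1
g9 = NOT g8 = NOT 1 = 0
g10 = g9 AND D = 0 AND 0 = 0
g11 = g2 AND g10 = 0 AND 0 = 0
So g11 = 0.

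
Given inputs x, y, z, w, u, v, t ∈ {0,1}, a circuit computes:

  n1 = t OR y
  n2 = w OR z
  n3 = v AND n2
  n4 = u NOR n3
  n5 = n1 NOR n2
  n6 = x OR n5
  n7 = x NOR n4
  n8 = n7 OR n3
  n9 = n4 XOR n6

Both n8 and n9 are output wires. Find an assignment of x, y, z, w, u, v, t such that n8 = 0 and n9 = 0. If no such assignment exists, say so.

x=1, y=1, z=0, w=0, u=0, v=0, t=1

Check with x=1, y=1, z=0, w=0, u=0, v=0, t=1:
n1 = t OR y = 1 OR 1 = 1
n2 = w OR z = 0 OR 0 = 0
n3 = v AND n2 = 0 AND 0 = 0
n4 = u NOR n3 = 0 NOR 0 = 1
n5 = n1 NOR n2 = 1 NOR 0 = 0
n6 = x OR n5 = 1 OR 0 = 1
n7 = x NOR n4 = 1 NOR 1 = 0
n8 = n7 OR n3 = 0 OR 0 = 0
n9 = n4 XOR n6 = 1 XOR 1 = 0
So n8 = 0 and n9 = 0.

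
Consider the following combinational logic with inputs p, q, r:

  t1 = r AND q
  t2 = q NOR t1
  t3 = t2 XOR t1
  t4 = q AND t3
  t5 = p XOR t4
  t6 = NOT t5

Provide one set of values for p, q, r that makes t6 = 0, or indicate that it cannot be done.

p=1, q=0, r=0

t6 = NOT t5 must be 0, so t5 = 1.
t5 = p XOR t4 must be 1, so p and t4 differ.
Check with p=1, q=0, r=0:
t1 = r AND q = 0 AND 0 = 0
t2 = q NOR t1 = 0 NOR 0 = 1
t3 = t2 XOR t1 = 1 XOR 0 = 1
t4 = q AND t3 = 0 AND 1 = 0
t5 = p XOR t4 = 1 XOR 0 = 1
t6 = NOT t5 = NOT 1 = 0
So t6 = 0 as required.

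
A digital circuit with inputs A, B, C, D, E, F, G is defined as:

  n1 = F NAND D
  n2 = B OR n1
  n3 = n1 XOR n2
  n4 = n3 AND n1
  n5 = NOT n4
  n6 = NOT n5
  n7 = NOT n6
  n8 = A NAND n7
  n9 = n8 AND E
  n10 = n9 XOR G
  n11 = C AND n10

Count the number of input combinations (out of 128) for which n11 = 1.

n11 = C AND n10 must be 1, so both C = 1 and n10 = 1.
n10 = n9 XOR G must be 1, so n9 and G differ.
Enumerating the 128 input combinations, 32 give n11 = 1 and 96 give n11 = 0.

32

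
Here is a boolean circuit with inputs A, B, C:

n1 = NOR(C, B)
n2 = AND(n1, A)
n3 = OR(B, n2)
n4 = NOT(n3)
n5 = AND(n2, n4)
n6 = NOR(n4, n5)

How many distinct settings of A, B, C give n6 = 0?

n6 = NOR(n4, n5) must be 0, so at least one of n4, n5 is 1.
Enumerating the 8 input combinations, 3 give n6 = 0 and 5 give n6 = 1.

3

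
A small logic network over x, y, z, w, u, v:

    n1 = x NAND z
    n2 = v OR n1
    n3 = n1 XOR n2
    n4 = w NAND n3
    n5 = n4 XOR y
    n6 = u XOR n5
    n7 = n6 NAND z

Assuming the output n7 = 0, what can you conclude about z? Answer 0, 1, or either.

1

n7 = n6 NAND z must be 0, so both n6 = 1 and z = 1.
Every assignment with n7 = 0 has z = 1; there are 16 such assignment(s).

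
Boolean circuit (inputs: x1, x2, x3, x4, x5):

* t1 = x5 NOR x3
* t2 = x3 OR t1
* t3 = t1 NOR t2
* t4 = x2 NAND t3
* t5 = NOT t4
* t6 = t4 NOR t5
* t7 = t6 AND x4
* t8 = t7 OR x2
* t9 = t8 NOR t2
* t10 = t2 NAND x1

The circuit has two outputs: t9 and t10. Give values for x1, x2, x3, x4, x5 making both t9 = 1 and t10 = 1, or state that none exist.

Check with x1=1, x2=0, x3=0, x4=0, x5=1:
t1 = x5 NOR x3 = 1 NOR 0 = 0
t2 = x3 OR t1 = 0 OR 0 = 0
t3 = t1 NOR t2 = 0 NOR 0 = 1
t4 = x2 NAND t3 = 0 NAND 1 = 1
t5 = NOT t4 = NOT 1 = 0
t6 = t4 NOR t5 = 1 NOR 0 = 0
t7 = t6 AND x4 = 0 AND 0 = 0
t8 = t7 OR x2 = 0 OR 0 = 0
t9 = t8 NOR t2 = 0 NOR 0 = 1
t10 = t2 NAND x1 = 0 NAND 1 = 1
So t9 = 1 and t10 = 1.

x1=1, x2=0, x3=0, x4=0, x5=1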